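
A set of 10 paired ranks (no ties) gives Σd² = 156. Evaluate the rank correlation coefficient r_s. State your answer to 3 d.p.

0.055

ρ = 1 − 6Σd² / [n(n²−1)] = 1 − 6×156 / (10×99)
  = 1 − 936/990 = 1 − 0.9455 ≈ 0.055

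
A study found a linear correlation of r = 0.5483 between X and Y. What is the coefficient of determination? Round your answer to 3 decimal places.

0.301

r² = (0.5483)² = 0.301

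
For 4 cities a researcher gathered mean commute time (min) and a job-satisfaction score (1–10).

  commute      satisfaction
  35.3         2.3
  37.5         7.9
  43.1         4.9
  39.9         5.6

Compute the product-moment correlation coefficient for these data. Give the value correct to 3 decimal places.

0.251

n = 4, Σx = 155.8, Σy = 20.7, Σx² = 6101.96, Σy² = 123.07, Σxy = 812.07
nΣxy − ΣxΣy = 3248.28 − 3225.06 = 23.22
nΣx² − (Σx)² = 24407.84 − 24273.64 = 134.2; nΣy² − (Σy)² = 492.28 − 428.49 = 63.79
r = 23.22 / √(134.2 × 63.79) = 23.22 / 92.5236 ≈ 0.251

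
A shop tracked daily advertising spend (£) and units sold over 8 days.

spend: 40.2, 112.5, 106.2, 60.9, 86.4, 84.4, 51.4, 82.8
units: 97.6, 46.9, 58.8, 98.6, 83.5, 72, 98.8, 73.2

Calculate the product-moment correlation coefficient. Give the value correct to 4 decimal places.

-0.9415

n = 8, Σx = 624.8, Σy = 629.4, Σx² = 53345.66, Σy² = 52180.7, Σxy = 45879.55
nΣxy − ΣxΣy = 367036.4 − 393249.12 = -26212.72
nΣx² − (Σx)² = 426765.28 − 390375.04 = 36390.24; nΣy² − (Σy)² = 417445.6 − 396144.36 = 21301.24
r = -26212.72 / √(36390.24 × 21301.24) = -26212.72 / 27841.6457 ≈ -0.9415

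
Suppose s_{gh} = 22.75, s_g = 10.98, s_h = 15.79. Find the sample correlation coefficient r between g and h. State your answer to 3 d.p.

r = Cov(g,h) / (s_g · s_h) = 22.75 / (10.98 × 15.79)
  = 22.75 / 173.3742 ≈ 0.131

0.131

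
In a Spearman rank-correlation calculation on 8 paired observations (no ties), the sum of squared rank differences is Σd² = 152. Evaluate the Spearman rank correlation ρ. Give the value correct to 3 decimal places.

ρ = 1 − 6Σd² / [n(n²−1)] = 1 − 6×152 / (8×63)
  = 1 − 912/504 = 1 − 1.8095 ≈ -0.810

-0.810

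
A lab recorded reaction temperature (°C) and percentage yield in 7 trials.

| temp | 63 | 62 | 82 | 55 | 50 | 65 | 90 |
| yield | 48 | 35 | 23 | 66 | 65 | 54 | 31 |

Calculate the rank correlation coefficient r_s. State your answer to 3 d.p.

Rank temp: 4, 3, 6, 2, 1, 5, 7
Rank yield: 4, 3, 1, 7, 6, 5, 2
d = rank(temp) − rank(yield): 0, 0, 5, -5, -5, 0, 5; Σd² = 100
ρ = 1 − 6Σd² / [n(n²−1)] = 1 − 6×100 / (7×48) = 1 − 600/336 ≈ -0.786

-0.786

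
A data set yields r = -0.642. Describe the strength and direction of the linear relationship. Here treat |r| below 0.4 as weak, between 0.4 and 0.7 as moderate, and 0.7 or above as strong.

moderate negative

r = -0.642 < 0 so the relationship is negative.
|r| = 0.642, which falls in the moderate range.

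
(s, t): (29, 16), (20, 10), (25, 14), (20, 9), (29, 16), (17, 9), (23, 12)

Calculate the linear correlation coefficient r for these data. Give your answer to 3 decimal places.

0.979

n = 7, Σs = 163, Σt = 86, Σs² = 3925, Σt² = 1114, Σst = 2087
nΣst − ΣsΣt = 14609 − 14018 = 591
nΣs² − (Σs)² = 27475 − 26569 = 906; nΣt² − (Σt)² = 7798 − 7396 = 402
r = 591 / √(906 × 402) = 591 / 603.4998 ≈ 0.979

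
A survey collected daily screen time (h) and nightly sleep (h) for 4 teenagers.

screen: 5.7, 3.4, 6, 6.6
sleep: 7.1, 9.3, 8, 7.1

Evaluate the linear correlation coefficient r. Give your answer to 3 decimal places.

-0.900

n = 4, Σx = 21.7, Σy = 31.5, Σx² = 123.61, Σy² = 251.31, Σxy = 166.95
nΣxy − ΣxΣy = 667.8 − 683.55 = -15.75
nΣx² − (Σx)² = 494.44 − 470.89 = 23.55; nΣy² − (Σy)² = 1005.24 − 992.25 = 12.99
r = -15.75 / √(23.55 × 12.99) = -15.75 / 17.4904 ≈ -0.900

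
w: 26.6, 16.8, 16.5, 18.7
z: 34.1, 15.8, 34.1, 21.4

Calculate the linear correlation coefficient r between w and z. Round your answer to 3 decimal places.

0.490

n = 4, Σw = 78.6, Σz = 105.4, Σw² = 1611.74, Σz² = 3033.22, Σwz = 2135.33
nΣwz − ΣwΣz = 8541.32 − 8284.44 = 256.88
nΣw² − (Σw)² = 6446.96 − 6177.96 = 269; nΣz² − (Σz)² = 12132.88 − 11109.16 = 1023.72
r = 256.88 / √(269 × 1023.72) = 256.88 / 524.7673 ≈ 0.490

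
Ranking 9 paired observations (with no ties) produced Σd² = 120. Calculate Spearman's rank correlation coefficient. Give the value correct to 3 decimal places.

ρ = 1 − 6Σd² / [n(n²−1)] = 1 − 6×120 / (9×80)
  = 1 − 720/720 = 1 − 1.0000 ≈ 0.000

0.000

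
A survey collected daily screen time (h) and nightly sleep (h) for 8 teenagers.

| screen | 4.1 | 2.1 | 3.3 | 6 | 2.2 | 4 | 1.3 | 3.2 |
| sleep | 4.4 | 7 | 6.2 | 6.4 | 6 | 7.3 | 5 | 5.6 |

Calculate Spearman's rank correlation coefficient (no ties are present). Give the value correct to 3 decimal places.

0.143

Rank screen: 7, 2, 5, 8, 3, 6, 1, 4
Rank sleep: 1, 7, 5, 6, 4, 8, 2, 3
d = rank(screen) − rank(sleep): 6, -5, 0, 2, -1, -2, -1, 1; Σd² = 72
ρ = 1 − 6Σd² / [n(n²−1)] = 1 − 6×72 / (8×63) = 1 − 432/504 ≈ 0.143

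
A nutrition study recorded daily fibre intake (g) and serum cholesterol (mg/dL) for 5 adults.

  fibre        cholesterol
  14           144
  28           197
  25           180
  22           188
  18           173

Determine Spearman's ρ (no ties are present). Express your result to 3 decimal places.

Rank fibre: 1, 5, 4, 3, 2
Rank cholesterol: 1, 5, 3, 4, 2
d = rank(fibre) − rank(cholesterol): 0, 0, 1, -1, 0; Σd² = 2
ρ = 1 − 6Σd² / [n(n²−1)] = 1 − 6×2 / (5×24) = 1 − 12/120 ≈ 0.900

0.900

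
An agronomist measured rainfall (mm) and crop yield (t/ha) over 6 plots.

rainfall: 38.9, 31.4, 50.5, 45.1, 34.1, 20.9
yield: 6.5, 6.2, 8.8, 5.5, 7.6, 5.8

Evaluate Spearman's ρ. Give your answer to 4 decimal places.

Rank rainfall: 4, 2, 6, 5, 3, 1
Rank yield: 4, 3, 6, 1, 5, 2
d = rank(rainfall) − rank(yield): 0, -1, 0, 4, -2, -1; Σd² = 22
ρ = 1 − 6Σd² / [n(n²−1)] = 1 − 6×22 / (6×35) = 1 − 132/210 ≈ 0.3714

0.3714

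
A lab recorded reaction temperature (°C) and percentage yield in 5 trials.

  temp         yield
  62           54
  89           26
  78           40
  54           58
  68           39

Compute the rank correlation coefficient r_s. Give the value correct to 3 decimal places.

-0.900

Rank temp: 2, 5, 4, 1, 3
Rank yield: 4, 1, 3, 5, 2
d = rank(temp) − rank(yield): -2, 4, 1, -4, 1; Σd² = 38
ρ = 1 − 6Σd² / [n(n²−1)] = 1 − 6×38 / (5×24) = 1 − 228/120 ≈ -0.900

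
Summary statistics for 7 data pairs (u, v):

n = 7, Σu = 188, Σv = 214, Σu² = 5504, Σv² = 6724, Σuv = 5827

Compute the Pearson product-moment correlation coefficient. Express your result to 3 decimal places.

0.277

r = (nΣuv − ΣuΣv) / √[(nΣu² − (Σu)²)(nΣv² − (Σv)²)]
Numerator: 7×5827 − 188×214 = 557
Denominator: √[(38528 − 35344)(47068 − 45796)] = √[3184 × 1272] = 2012.4731
r = 557 / 2012.4731 ≈ 0.277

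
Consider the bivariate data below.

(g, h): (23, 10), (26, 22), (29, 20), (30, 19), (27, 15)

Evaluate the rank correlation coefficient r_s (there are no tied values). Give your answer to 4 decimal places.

Rank g: 1, 2, 4, 5, 3
Rank h: 1, 5, 4, 3, 2
d = rank(g) − rank(h): 0, -3, 0, 2, 1; Σd² = 14
ρ = 1 − 6Σd² / [n(n²−1)] = 1 − 6×14 / (5×24) = 1 − 84/120 ≈ 0.3000

0.3000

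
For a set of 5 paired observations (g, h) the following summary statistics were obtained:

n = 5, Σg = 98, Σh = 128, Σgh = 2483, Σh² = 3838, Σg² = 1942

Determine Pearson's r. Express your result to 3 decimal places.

-0.237

r = (nΣgh − ΣgΣh) / √[(nΣg² − (Σg)²)(nΣh² − (Σh)²)]
Numerator: 5×2483 − 98×128 = -129
Denominator: √[(9710 − 9604)(19190 − 16384)] = √[106 × 2806] = 545.3769
r = -129 / 545.3769 ≈ -0.237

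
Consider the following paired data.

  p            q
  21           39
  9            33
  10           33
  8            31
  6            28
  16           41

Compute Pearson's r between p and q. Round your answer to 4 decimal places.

0.9048

n = 6, Σp = 70, Σq = 205, Σp² = 978, Σq² = 7125, Σpq = 2518
nΣpq − ΣpΣq = 15108 − 14350 = 758
nΣp² − (Σp)² = 5868 − 4900 = 968; nΣq² − (Σq)² = 42750 − 42025 = 725
r = 758 / √(968 × 725) = 758 / 837.7350 ≈ 0.9048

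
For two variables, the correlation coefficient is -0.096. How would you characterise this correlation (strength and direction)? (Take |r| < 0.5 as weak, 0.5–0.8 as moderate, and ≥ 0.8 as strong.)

weak negative

r = -0.096 < 0 so the relationship is negative.
|r| = 0.096, which falls in the weak range.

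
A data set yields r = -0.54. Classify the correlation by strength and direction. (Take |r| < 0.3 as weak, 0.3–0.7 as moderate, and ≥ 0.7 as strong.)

moderate negative

r = -0.54 < 0 so the relationship is negative.
|r| = 0.54, which falls in the moderate range.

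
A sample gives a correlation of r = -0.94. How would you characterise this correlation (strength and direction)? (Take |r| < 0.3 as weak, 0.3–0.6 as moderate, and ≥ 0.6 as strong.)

r = -0.94 < 0 so the relationship is negative.
|r| = 0.94, which falls in the strong range.

strong negative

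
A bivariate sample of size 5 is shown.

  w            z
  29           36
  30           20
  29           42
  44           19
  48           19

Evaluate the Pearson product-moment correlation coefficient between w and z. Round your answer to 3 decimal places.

n = 5, Σw = 180, Σz = 136, Σw² = 6822, Σz² = 4182, Σwz = 4610
nΣwz − ΣwΣz = 23050 − 24480 = -1430
nΣw² − (Σw)² = 34110 − 32400 = 1710; nΣz² − (Σz)² = 20910 − 18496 = 2414
r = -1430 / √(1710 × 2414) = -1430 / 2031.7333 ≈ -0.704

-0.704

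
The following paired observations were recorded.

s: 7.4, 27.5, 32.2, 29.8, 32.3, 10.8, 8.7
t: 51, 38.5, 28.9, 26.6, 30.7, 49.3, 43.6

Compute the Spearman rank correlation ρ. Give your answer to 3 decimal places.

Rank s: 1, 4, 6, 5, 7, 3, 2
Rank t: 7, 4, 2, 1, 3, 6, 5
d = rank(s) − rank(t): -6, 0, 4, 4, 4, -3, -3; Σd² = 102
ρ = 1 − 6Σd² / [n(n²−1)] = 1 − 6×102 / (7×48) = 1 − 612/336 ≈ -0.821

-0.821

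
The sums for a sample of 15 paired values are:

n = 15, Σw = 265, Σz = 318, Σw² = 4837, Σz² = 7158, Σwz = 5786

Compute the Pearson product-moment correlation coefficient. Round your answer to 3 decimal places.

0.661

r = (nΣwz − ΣwΣz) / √[(nΣw² − (Σw)²)(nΣz² − (Σz)²)]
Numerator: 15×5786 − 265×318 = 2520
Denominator: √[(72555 − 70225)(107370 − 101124)] = √[2330 × 6246] = 3814.8630
r = 2520 / 3814.8630 ≈ 0.661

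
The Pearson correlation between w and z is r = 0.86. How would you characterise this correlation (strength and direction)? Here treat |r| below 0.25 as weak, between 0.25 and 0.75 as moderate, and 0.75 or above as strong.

strong positive

r = 0.86 > 0 so the relationship is positive.
|r| = 0.86, which falls in the strong range.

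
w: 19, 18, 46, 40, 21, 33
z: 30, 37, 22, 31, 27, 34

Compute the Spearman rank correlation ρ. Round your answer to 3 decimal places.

-0.543

Rank w: 2, 1, 6, 5, 3, 4
Rank z: 3, 6, 1, 4, 2, 5
d = rank(w) − rank(z): -1, -5, 5, 1, 1, -1; Σd² = 54
ρ = 1 − 6Σd² / [n(n²−1)] = 1 − 6×54 / (6×35) = 1 − 324/210 ≈ -0.543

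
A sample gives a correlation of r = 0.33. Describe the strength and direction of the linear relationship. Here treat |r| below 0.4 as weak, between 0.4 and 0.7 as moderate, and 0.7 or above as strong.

weak positive

r = 0.33 > 0 so the relationship is positive.
|r| = 0.33, which falls in the weak range.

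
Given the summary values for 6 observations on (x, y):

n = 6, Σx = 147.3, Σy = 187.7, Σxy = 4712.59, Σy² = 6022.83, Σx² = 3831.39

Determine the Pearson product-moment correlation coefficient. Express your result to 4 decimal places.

0.5801

r = (nΣxy − ΣxΣy) / √[(nΣx² − (Σx)²)(nΣy² − (Σy)²)]
Numerator: 6×4712.59 − 147.3×187.7 = 627.33
Denominator: √[(22988.34 − 21697.29)(36136.98 − 35231.29)] = √[1291.05 × 905.69] = 1081.3376
r = 627.33 / 1081.3376 ≈ 0.5801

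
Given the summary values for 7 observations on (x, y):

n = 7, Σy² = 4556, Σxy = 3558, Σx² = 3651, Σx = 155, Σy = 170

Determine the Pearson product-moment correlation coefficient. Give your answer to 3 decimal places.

-0.674

r = (nΣxy − ΣxΣy) / √[(nΣx² − (Σx)²)(nΣy² − (Σy)²)]
Numerator: 7×3558 − 155×170 = -1444
Denominator: √[(25557 − 24025)(31892 − 28900)] = √[1532 × 2992] = 2140.9680
r = -1444 / 2140.9680 ≈ -0.674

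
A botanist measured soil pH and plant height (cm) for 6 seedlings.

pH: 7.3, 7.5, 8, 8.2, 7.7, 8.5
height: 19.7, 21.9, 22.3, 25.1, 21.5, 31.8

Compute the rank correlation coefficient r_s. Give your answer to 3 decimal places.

0.943

Rank pH: 1, 2, 4, 5, 3, 6
Rank height: 1, 3, 4, 5, 2, 6
d = rank(pH) − rank(height): 0, -1, 0, 0, 1, 0; Σd² = 2
ρ = 1 − 6Σd² / [n(n²−1)] = 1 − 6×2 / (6×35) = 1 − 12/210 ≈ 0.943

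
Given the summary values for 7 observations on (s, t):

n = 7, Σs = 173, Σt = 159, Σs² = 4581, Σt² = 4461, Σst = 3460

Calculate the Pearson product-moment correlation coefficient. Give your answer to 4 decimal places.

r = (nΣst − ΣsΣt) / √[(nΣs² − (Σs)²)(nΣt² − (Σt)²)]
Numerator: 7×3460 − 173×159 = -3287
Denominator: √[(32067 − 29929)(31227 − 25281)] = √[2138 × 5946] = 3565.4660
r = -3287 / 3565.4660 ≈ -0.9219

-0.9219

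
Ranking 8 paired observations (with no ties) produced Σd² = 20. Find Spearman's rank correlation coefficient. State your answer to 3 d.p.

0.762

ρ = 1 − 6Σd² / [n(n²−1)] = 1 − 6×20 / (8×63)
  = 1 − 120/504 = 1 − 0.2381 ≈ 0.762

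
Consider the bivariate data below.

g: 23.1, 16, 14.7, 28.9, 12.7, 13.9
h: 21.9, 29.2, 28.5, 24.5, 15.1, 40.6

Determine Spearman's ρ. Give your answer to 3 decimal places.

-0.029

Rank g: 5, 4, 3, 6, 1, 2
Rank h: 2, 5, 4, 3, 1, 6
d = rank(g) − rank(h): 3, -1, -1, 3, 0, -4; Σd² = 36
ρ = 1 − 6Σd² / [n(n²−1)] = 1 − 6×36 / (6×35) = 1 − 216/210 ≈ -0.029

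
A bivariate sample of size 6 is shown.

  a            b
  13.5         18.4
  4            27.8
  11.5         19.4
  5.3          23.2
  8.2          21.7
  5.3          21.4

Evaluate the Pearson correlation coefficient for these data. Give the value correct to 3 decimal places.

n = 6, Σa = 47.8, Σb = 131.9, Σa² = 453.92, Σb² = 2954.85, Σab = 997.02
nΣab − ΣaΣb = 5982.12 − 6304.82 = -322.7
nΣa² − (Σa)² = 2723.52 − 2284.84 = 438.68; nΣb² − (Σb)² = 17729.1 − 17397.61 = 331.49
r = -322.7 / √(438.68 × 331.49) = -322.7 / 381.3372 ≈ -0.846

-0.846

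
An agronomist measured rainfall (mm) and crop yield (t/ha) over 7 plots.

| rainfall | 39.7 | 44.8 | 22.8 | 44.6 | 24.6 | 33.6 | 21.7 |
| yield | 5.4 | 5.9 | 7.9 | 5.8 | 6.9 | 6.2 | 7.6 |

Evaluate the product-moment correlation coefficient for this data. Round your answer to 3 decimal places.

n = 7, Σx = 231.8, Σy = 45.7, Σx² = 8297.14, Σy² = 303.83, Σxy = 1460.48
nΣxy − ΣxΣy = 10223.36 − 10593.26 = -369.9
nΣx² − (Σx)² = 58079.98 − 53731.24 = 4348.74; nΣy² − (Σy)² = 2126.81 − 2088.49 = 38.32
r = -369.9 / √(4348.74 × 38.32) = -369.9 / 408.2202 ≈ -0.906

-0.906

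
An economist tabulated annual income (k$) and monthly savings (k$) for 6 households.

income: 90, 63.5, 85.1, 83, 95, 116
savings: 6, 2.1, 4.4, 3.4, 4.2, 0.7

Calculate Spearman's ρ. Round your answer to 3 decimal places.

-0.029

Rank income: 4, 1, 3, 2, 5, 6
Rank savings: 6, 2, 5, 3, 4, 1
d = rank(income) − rank(savings): -2, -1, -2, -1, 1, 5; Σd² = 36
ρ = 1 − 6Σd² / [n(n²−1)] = 1 − 6×36 / (6×35) = 1 − 216/210 ≈ -0.029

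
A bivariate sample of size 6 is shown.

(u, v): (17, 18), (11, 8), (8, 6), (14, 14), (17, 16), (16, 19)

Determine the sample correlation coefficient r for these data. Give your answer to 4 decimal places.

n = 6, Σu = 83, Σv = 81, Σu² = 1215, Σv² = 1237, Σuv = 1214
nΣuv − ΣuΣv = 7284 − 6723 = 561
nΣu² − (Σu)² = 7290 − 6889 = 401; nΣv² − (Σv)² = 7422 − 6561 = 861
r = 561 / √(401 × 861) = 561 / 587.5891 ≈ 0.9547

0.9547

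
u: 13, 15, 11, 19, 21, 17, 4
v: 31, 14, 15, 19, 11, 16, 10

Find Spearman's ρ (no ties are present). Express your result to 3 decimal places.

0.179

Rank u: 3, 4, 2, 6, 7, 5, 1
Rank v: 7, 3, 4, 6, 2, 5, 1
d = rank(u) − rank(v): -4, 1, -2, 0, 5, 0, 0; Σd² = 46
ρ = 1 − 6Σd² / [n(n²−1)] = 1 − 6×46 / (7×48) = 1 − 276/336 ≈ 0.179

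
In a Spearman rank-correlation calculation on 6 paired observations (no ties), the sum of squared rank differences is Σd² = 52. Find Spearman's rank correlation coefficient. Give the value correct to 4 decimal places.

ρ = 1 − 6Σd² / [n(n²−1)] = 1 − 6×52 / (6×35)
  = 1 − 312/210 = 1 − 1.48571 ≈ -0.4857

-0.4857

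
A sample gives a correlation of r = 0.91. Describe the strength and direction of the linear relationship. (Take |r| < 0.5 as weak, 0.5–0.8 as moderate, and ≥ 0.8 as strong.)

r = 0.91 > 0 so the relationship is positive.
|r| = 0.91, which falls in the strong range.

strong positive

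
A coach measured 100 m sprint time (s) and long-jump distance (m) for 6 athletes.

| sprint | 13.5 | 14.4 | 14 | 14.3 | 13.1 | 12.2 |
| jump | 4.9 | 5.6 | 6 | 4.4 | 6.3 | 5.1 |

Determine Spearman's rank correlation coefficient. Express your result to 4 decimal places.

Rank sprint: 3, 6, 4, 5, 2, 1
Rank jump: 2, 4, 5, 1, 6, 3
d = rank(sprint) − rank(jump): 1, 2, -1, 4, -4, -2; Σd² = 42
ρ = 1 − 6Σd² / [n(n²−1)] = 1 − 6×42 / (6×35) = 1 − 252/210 ≈ -0.2000

-0.2000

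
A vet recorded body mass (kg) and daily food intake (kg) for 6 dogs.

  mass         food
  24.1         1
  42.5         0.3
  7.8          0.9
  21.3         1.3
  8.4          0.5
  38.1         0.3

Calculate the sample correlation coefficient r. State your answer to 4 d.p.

n = 6, Σx = 142.2, Σy = 4.3, Σx² = 4423.76, Σy² = 3.93, Σxy = 87.19
nΣxy − ΣxΣy = 523.14 − 611.46 = -88.32
nΣx² − (Σx)² = 26542.56 − 20220.84 = 6321.72; nΣy² − (Σy)² = 23.58 − 18.49 = 5.09
r = -88.32 / √(6321.72 × 5.09) = -88.32 / 179.3810 ≈ -0.4924

-0.4924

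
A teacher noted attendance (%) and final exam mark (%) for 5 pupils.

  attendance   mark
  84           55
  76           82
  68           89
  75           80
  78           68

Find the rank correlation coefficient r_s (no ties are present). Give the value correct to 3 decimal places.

Rank attendance: 5, 3, 1, 2, 4
Rank mark: 1, 4, 5, 3, 2
d = rank(attendance) − rank(mark): 4, -1, -4, -1, 2; Σd² = 38
ρ = 1 − 6Σd² / [n(n²−1)] = 1 − 6×38 / (5×24) = 1 − 228/120 ≈ -0.900

-0.900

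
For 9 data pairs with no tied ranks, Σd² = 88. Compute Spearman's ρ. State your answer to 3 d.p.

ρ = 1 − 6Σd² / [n(n²−1)] = 1 − 6×88 / (9×80)
  = 1 − 528/720 = 1 − 0.7333 ≈ 0.267

0.267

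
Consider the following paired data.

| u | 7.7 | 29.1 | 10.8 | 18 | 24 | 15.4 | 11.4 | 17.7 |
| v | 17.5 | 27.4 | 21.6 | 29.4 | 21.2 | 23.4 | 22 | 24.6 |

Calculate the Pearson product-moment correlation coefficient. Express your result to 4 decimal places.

0.6084

n = 8, Σu = 134.1, Σv = 187.1, Σu² = 2603.15, Σv² = 4474.09, Σuv = 3249.95
nΣuv − ΣuΣv = 25999.6 − 25090.11 = 909.49
nΣu² − (Σu)² = 20825.2 − 17982.81 = 2842.39; nΣv² − (Σv)² = 35792.72 − 35006.41 = 786.31
r = 909.49 / √(2842.39 × 786.31) = 909.49 / 1494.9915 ≈ 0.6084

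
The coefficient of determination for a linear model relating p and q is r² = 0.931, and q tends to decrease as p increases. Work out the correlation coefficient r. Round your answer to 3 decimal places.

|r| = √0.931 = 0.965
The association is negative, so r = −0.965.

-0.965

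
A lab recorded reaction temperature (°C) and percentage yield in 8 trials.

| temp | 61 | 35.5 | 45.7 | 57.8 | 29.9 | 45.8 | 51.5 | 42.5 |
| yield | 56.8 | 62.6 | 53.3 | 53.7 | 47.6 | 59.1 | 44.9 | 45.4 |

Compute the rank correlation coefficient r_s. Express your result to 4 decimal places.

Rank temp: 8, 2, 4, 7, 1, 5, 6, 3
Rank yield: 6, 8, 4, 5, 3, 7, 1, 2
d = rank(temp) − rank(yield): 2, -6, 0, 2, -2, -2, 5, 1; Σd² = 78
ρ = 1 − 6Σd² / [n(n²−1)] = 1 − 6×78 / (8×63) = 1 − 468/504 ≈ 0.0714

0.0714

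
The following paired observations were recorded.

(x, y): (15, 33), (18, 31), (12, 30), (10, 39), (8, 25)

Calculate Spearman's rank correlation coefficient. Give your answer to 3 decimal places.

Rank x: 4, 5, 3, 2, 1
Rank y: 4, 3, 2, 5, 1
d = rank(x) − rank(y): 0, 2, 1, -3, 0; Σd² = 14
ρ = 1 − 6Σd² / [n(n²−1)] = 1 − 6×14 / (5×24) = 1 − 84/120 ≈ 0.300

0.300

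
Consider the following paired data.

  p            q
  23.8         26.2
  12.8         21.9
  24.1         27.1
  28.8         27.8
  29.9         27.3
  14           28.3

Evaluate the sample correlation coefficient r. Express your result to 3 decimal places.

0.518

n = 6, Σp = 133.4, Σq = 158.6, Σp² = 3230.54, Σq² = 4219.48, Σpq = 3570.1
nΣpq − ΣpΣq = 21420.6 − 21157.24 = 263.36
nΣp² − (Σp)² = 19383.24 − 17795.56 = 1587.68; nΣq² − (Σq)² = 25316.88 − 25153.96 = 162.92
r = 263.36 / √(1587.68 × 162.92) = 263.36 / 508.5910 ≈ 0.518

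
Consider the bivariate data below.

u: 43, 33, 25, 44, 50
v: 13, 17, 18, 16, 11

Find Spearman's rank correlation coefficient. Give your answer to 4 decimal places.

Rank u: 3, 2, 1, 4, 5
Rank v: 2, 4, 5, 3, 1
d = rank(u) − rank(v): 1, -2, -4, 1, 4; Σd² = 38
ρ = 1 − 6Σd² / [n(n²−1)] = 1 − 6×38 / (5×24) = 1 − 228/120 ≈ -0.9000

-0.9000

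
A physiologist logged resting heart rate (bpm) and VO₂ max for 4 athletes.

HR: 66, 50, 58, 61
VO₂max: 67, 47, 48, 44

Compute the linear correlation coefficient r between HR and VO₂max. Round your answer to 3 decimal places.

n = 4, Σx = 235, Σy = 206, Σx² = 13941, Σy² = 10938, Σxy = 12240
nΣxy − ΣxΣy = 48960 − 48410 = 550
nΣx² − (Σx)² = 55764 − 55225 = 539; nΣy² − (Σy)² = 43752 − 42436 = 1316
r = 550 / √(539 × 1316) = 550 / 842.2137 ≈ 0.653

0.653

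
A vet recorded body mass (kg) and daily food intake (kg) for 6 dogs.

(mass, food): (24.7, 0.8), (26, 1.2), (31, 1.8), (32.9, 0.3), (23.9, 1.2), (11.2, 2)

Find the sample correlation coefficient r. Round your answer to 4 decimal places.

-0.6026

n = 6, Σx = 149.7, Σy = 7.3, Σx² = 4026.15, Σy² = 10.85, Σxy = 167.71
nΣxy − ΣxΣy = 1006.26 − 1092.81 = -86.55
nΣx² − (Σx)² = 24156.9 − 22410.09 = 1746.81; nΣy² − (Σy)² = 65.1 − 53.29 = 11.81
r = -86.55 / √(1746.81 × 11.81) = -86.55 / 143.6309 ≈ -0.6026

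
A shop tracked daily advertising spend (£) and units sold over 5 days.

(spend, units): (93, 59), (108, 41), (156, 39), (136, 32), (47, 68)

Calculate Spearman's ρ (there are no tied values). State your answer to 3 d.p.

-0.900

Rank spend: 2, 3, 5, 4, 1
Rank units: 4, 3, 2, 1, 5
d = rank(spend) − rank(units): -2, 0, 3, 3, -4; Σd² = 38
ρ = 1 − 6Σd² / [n(n²−1)] = 1 − 6×38 / (5×24) = 1 − 228/120 ≈ -0.900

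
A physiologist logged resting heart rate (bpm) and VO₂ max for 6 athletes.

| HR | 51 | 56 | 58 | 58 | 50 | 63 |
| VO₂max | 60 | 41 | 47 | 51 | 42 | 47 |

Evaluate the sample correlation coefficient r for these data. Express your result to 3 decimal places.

-0.160

n = 6, Σx = 336, Σy = 288, Σx² = 18934, Σy² = 14064, Σxy = 16101
nΣxy − ΣxΣy = 96606 − 96768 = -162
nΣx² − (Σx)² = 113604 − 112896 = 708; nΣy² − (Σy)² = 84384 − 82944 = 1440
r = -162 / √(708 × 1440) = -162 / 1009.7128 ≈ -0.160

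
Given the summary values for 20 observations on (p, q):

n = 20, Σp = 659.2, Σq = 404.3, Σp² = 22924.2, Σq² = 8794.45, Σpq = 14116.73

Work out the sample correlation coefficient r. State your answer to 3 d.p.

0.917

r = (nΣpq − ΣpΣq) / √[(nΣp² − (Σp)²)(nΣq² − (Σq)²)]
Numerator: 20×14116.73 − 659.2×404.3 = 15820.04
Denominator: √[(458484 − 434544.64)(175889 − 163458.49)] = √[23939.36 × 12430.51] = 17250.4624
r = 15820.04 / 17250.4624 ≈ 0.917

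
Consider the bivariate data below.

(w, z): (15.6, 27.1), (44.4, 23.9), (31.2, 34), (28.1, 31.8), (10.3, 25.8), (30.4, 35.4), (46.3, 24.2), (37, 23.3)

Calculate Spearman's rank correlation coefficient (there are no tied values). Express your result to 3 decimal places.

-0.452

Rank w: 2, 7, 5, 3, 1, 4, 8, 6
Rank z: 5, 2, 7, 6, 4, 8, 3, 1
d = rank(w) − rank(z): -3, 5, -2, -3, -3, -4, 5, 5; Σd² = 122
ρ = 1 − 6Σd² / [n(n²−1)] = 1 − 6×122 / (8×63) = 1 − 732/504 ≈ -0.452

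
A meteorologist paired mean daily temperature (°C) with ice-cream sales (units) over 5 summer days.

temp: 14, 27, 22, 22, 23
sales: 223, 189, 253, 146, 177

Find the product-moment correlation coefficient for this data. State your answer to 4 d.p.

-0.3407

n = 5, Σx = 108, Σy = 988, Σx² = 2422, Σy² = 202104, Σxy = 21074
nΣxy − ΣxΣy = 105370 − 106704 = -1334
nΣx² − (Σx)² = 12110 − 11664 = 446; nΣy² − (Σy)² = 1010520 − 976144 = 34376
r = -1334 / √(446 × 34376) = -1334 / 3915.5710 ≈ -0.3407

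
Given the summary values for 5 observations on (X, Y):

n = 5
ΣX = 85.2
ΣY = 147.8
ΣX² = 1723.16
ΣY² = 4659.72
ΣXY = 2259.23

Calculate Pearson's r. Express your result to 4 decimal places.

-0.9231

r = (nΣXY − ΣXΣY) / √[(nΣX² − (ΣX)²)(nΣY² − (ΣY)²)]
Numerator: 5×2259.23 − 85.2×147.8 = -1296.41
Denominator: √[(8615.8 − 7259.04)(23298.6 − 21844.84)] = √[1356.76 × 1453.76] = 1404.4228
r = -1296.41 / 1404.4228 ≈ -0.9231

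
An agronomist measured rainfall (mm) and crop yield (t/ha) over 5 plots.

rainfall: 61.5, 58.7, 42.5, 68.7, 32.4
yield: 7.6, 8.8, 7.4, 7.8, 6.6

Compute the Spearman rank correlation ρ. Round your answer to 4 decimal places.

0.7000

Rank rainfall: 4, 3, 2, 5, 1
Rank yield: 3, 5, 2, 4, 1
d = rank(rainfall) − rank(yield): 1, -2, 0, 1, 0; Σd² = 6
ρ = 1 − 6Σd² / [n(n²−1)] = 1 − 6×6 / (5×24) = 1 − 36/120 ≈ 0.7000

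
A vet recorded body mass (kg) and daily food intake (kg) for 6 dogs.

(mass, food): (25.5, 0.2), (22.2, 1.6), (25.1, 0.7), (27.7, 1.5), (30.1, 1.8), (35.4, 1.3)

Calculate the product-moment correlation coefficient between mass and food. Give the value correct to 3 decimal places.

0.248

n = 6, Σx = 166, Σy = 7.1, Σx² = 4699.56, Σy² = 10.27, Σxy = 199.94
nΣxy − ΣxΣy = 1199.64 − 1178.6 = 21.04
nΣx² − (Σx)² = 28197.36 − 27556 = 641.36; nΣy² − (Σy)² = 61.62 − 50.41 = 11.21
r = 21.04 / √(641.36 × 11.21) = 21.04 / 84.7918 ≈ 0.248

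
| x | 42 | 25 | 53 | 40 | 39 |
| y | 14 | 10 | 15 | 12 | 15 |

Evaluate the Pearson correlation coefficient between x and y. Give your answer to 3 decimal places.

n = 5, Σx = 199, Σy = 66, Σx² = 8319, Σy² = 890, Σxy = 2698
nΣxy − ΣxΣy = 13490 − 13134 = 356
nΣx² − (Σx)² = 41595 − 39601 = 1994; nΣy² − (Σy)² = 4450 − 4356 = 94
r = 356 / √(1994 × 94) = 356 / 432.9388 ≈ 0.822

0.822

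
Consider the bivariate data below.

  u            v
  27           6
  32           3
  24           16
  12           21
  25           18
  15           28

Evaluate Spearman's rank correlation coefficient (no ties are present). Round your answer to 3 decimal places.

Rank u: 5, 6, 3, 1, 4, 2
Rank v: 2, 1, 3, 5, 4, 6
d = rank(u) − rank(v): 3, 5, 0, -4, 0, -4; Σd² = 66
ρ = 1 − 6Σd² / [n(n²−1)] = 1 − 6×66 / (6×35) = 1 − 396/210 ≈ -0.886

-0.886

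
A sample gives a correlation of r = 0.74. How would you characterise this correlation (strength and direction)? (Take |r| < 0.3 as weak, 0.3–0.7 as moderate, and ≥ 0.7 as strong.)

strong positive

r = 0.74 > 0 so the relationship is positive.
|r| = 0.74, which falls in the strong range.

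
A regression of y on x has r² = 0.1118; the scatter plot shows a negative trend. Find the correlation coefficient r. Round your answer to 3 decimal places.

|r| = √0.1118 = 0.334
The association is negative, so r = −0.334.

-0.334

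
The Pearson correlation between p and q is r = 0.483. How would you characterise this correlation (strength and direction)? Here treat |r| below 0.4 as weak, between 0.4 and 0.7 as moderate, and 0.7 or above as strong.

moderate positive

r = 0.483 > 0 so the relationship is positive.
|r| = 0.483, which falls in the moderate range.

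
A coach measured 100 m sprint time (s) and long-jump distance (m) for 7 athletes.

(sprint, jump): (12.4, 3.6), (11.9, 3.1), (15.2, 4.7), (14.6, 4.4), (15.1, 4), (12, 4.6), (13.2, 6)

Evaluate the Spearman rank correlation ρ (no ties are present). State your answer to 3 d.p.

0.464

Rank sprint: 3, 1, 7, 5, 6, 2, 4
Rank jump: 2, 1, 6, 4, 3, 5, 7
d = rank(sprint) − rank(jump): 1, 0, 1, 1, 3, -3, -3; Σd² = 30
ρ = 1 − 6Σd² / [n(n²−1)] = 1 − 6×30 / (7×48) = 1 − 180/336 ≈ 0.464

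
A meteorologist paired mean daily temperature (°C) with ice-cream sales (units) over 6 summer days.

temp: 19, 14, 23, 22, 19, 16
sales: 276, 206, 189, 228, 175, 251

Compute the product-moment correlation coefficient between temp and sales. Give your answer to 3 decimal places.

n = 6, Σx = 113, Σy = 1325, Σx² = 2187, Σy² = 299943, Σxy = 24832
nΣxy − ΣxΣy = 148992 − 149725 = -733
nΣx² − (Σx)² = 13122 − 12769 = 353; nΣy² − (Σy)² = 1799658 − 1755625 = 44033
r = -733 / √(353 × 44033) = -733 / 3942.5435 ≈ -0.186

-0.186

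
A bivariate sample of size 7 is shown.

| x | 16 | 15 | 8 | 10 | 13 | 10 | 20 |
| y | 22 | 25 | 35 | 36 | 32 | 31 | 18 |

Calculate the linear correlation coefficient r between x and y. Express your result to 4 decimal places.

n = 7, Σx = 92, Σy = 199, Σx² = 1314, Σy² = 5939, Σxy = 2453
nΣxy − ΣxΣy = 17171 − 18308 = -1137
nΣx² − (Σx)² = 9198 − 8464 = 734; nΣy² − (Σy)² = 41573 − 39601 = 1972
r = -1137 / √(734 × 1972) = -1137 / 1203.0993 ≈ -0.9451

-0.9451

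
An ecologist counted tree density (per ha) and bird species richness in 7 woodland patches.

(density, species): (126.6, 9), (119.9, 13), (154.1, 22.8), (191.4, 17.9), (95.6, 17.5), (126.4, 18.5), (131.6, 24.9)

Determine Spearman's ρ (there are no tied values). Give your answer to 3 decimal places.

0.464

Rank density: 4, 2, 6, 7, 1, 3, 5
Rank species: 1, 2, 6, 4, 3, 5, 7
d = rank(density) − rank(species): 3, 0, 0, 3, -2, -2, -2; Σd² = 30
ρ = 1 − 6Σd² / [n(n²−1)] = 1 − 6×30 / (7×48) = 1 − 180/336 ≈ 0.464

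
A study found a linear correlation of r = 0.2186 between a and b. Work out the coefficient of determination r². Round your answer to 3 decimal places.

r² = (0.2186)² = 0.048

0.048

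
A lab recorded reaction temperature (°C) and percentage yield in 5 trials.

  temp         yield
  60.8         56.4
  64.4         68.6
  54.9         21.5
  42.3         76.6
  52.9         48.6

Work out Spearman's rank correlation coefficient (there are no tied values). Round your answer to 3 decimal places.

Rank temp: 4, 5, 3, 1, 2
Rank yield: 3, 4, 1, 5, 2
d = rank(temp) − rank(yield): 1, 1, 2, -4, 0; Σd² = 22
ρ = 1 − 6Σd² / [n(n²−1)] = 1 − 6×22 / (5×24) = 1 − 132/120 ≈ -0.100

-0.100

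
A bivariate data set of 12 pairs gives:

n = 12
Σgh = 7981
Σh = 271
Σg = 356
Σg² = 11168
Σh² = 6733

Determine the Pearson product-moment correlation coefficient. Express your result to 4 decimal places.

-0.0962

r = (nΣgh − ΣgΣh) / √[(nΣg² − (Σg)²)(nΣh² − (Σh)²)]
Numerator: 12×7981 − 356×271 = -704
Denominator: √[(134016 − 126736)(80796 − 73441)] = √[7280 × 7355] = 7317.4039
r = -704 / 7317.4039 ≈ -0.0962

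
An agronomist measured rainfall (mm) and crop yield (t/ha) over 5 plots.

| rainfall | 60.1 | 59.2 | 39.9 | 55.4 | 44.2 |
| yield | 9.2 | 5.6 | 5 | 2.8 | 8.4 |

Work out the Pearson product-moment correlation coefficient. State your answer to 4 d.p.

0.0605

n = 5, Σx = 258.8, Σy = 31, Σx² = 13731.46, Σy² = 219.4, Σxy = 1610.34
nΣxy − ΣxΣy = 8051.7 − 8022.8 = 28.9
nΣx² − (Σx)² = 68657.3 − 66977.44 = 1679.86; nΣy² − (Σy)² = 1097 − 961 = 136
r = 28.9 / √(1679.86 × 136) = 28.9 / 477.9759 ≈ 0.0605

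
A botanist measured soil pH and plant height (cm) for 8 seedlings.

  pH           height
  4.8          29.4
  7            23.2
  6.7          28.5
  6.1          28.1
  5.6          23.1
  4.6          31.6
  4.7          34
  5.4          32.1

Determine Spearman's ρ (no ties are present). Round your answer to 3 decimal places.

Rank pH: 3, 8, 7, 6, 5, 1, 2, 4
Rank height: 5, 2, 4, 3, 1, 6, 8, 7
d = rank(pH) − rank(height): -2, 6, 3, 3, 4, -5, -6, -3; Σd² = 144
ρ = 1 − 6Σd² / [n(n²−1)] = 1 − 6×144 / (8×63) = 1 − 864/504 ≈ -0.714

-0.714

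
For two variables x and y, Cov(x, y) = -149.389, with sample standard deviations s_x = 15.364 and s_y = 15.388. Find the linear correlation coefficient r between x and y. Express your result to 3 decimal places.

-0.632

r = Cov(x,y) / (s_x · s_y) = -149.389 / (15.364 × 15.388)
  = -149.389 / 236.4212 ≈ -0.632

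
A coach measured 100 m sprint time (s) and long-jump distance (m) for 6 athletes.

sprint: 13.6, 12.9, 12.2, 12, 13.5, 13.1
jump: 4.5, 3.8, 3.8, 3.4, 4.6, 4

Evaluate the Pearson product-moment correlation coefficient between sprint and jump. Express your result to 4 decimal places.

0.9188

n = 6, Σx = 77.3, Σy = 24.1, Σx² = 998.07, Σy² = 97.85, Σxy = 311.88
nΣxy − ΣxΣy = 1871.28 − 1862.93 = 8.35
nΣx² − (Σx)² = 5988.42 − 5975.29 = 13.13; nΣy² − (Σy)² = 587.1 − 580.81 = 6.29
r = 8.35 / √(13.13 × 6.29) = 8.35 / 9.0878 ≈ 0.9188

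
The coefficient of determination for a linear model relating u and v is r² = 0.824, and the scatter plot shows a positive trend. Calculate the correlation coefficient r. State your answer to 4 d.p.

|r| = √0.824 = 0.9077
The association is positive, so r = 0.9077.

0.9077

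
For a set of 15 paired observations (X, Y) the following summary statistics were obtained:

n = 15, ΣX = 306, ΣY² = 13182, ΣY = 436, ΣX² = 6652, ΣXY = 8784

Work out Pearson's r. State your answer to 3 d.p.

r = (nΣXY − ΣXΣY) / √[(nΣX² − (ΣX)²)(nΣY² − (ΣY)²)]
Numerator: 15×8784 − 306×436 = -1656
Denominator: √[(99780 − 93636)(197730 − 190096)] = √[6144 × 7634] = 6848.5981
r = -1656 / 6848.5981 ≈ -0.242

-0.242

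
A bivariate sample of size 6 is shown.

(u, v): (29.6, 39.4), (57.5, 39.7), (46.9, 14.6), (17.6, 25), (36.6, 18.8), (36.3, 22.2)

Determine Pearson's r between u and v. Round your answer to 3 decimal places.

0.126

n = 6, Σu = 224.5, Σv = 159.7, Σu² = 9349.03, Σv² = 4812.89, Σuv = 6067.67
nΣuv − ΣuΣv = 36406.02 − 35852.65 = 553.37
nΣu² − (Σu)² = 56094.18 − 50400.25 = 5693.93; nΣv² − (Σv)² = 28877.34 − 25504.09 = 3373.25
r = 553.37 / √(5693.93 × 3373.25) = 553.37 / 4382.5848 ≈ 0.126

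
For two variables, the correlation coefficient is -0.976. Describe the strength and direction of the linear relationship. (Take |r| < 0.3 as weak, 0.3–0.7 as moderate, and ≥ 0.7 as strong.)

strong negative

r = -0.976 < 0 so the relationship is negative.
|r| = 0.976, which falls in the strong range.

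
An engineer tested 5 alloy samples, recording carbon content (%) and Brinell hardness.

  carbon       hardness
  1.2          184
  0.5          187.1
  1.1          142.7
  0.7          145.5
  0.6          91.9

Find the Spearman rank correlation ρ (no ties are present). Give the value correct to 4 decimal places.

-0.1000

Rank carbon: 5, 1, 4, 3, 2
Rank hardness: 4, 5, 2, 3, 1
d = rank(carbon) − rank(hardness): 1, -4, 2, 0, 1; Σd² = 22
ρ = 1 − 6Σd² / [n(n²−1)] = 1 − 6×22 / (5×24) = 1 − 132/120 ≈ -0.1000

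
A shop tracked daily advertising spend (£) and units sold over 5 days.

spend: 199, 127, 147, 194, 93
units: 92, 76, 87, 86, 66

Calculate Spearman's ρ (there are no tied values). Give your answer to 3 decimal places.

Rank spend: 5, 2, 3, 4, 1
Rank units: 5, 2, 4, 3, 1
d = rank(spend) − rank(units): 0, 0, -1, 1, 0; Σd² = 2
ρ = 1 − 6Σd² / [n(n²−1)] = 1 − 6×2 / (5×24) = 1 − 12/120 ≈ 0.900

0.900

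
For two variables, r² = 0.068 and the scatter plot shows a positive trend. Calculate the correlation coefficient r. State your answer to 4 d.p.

|r| = √0.068 = 0.2608
The association is positive, so r = 0.2608.

0.2608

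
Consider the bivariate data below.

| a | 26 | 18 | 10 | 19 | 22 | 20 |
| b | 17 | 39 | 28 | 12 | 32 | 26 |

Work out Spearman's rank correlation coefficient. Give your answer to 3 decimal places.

Rank a: 6, 2, 1, 3, 5, 4
Rank b: 2, 6, 4, 1, 5, 3
d = rank(a) − rank(b): 4, -4, -3, 2, 0, 1; Σd² = 46
ρ = 1 − 6Σd² / [n(n²−1)] = 1 − 6×46 / (6×35) = 1 − 276/210 ≈ -0.314

-0.314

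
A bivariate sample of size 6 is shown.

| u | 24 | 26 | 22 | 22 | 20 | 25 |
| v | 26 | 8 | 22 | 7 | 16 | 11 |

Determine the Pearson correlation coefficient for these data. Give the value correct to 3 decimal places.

n = 6, Σu = 139, Σv = 90, Σu² = 3245, Σv² = 1650, Σuv = 2065
nΣuv − ΣuΣv = 12390 − 12510 = -120
nΣu² − (Σu)² = 19470 − 19321 = 149; nΣv² − (Σv)² = 9900 − 8100 = 1800
r = -120 / √(149 × 1800) = -120 / 517.8803 ≈ -0.232

-0.232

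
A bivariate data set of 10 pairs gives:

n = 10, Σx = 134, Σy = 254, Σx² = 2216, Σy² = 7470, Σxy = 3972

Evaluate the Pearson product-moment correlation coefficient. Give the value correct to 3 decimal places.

r = (nΣxy − ΣxΣy) / √[(nΣx² − (Σx)²)(nΣy² − (Σy)²)]
Numerator: 10×3972 − 134×254 = 5684
Denominator: √[(22160 − 17956)(74700 − 64516)] = √[4204 × 10184] = 6543.2053
r = 5684 / 6543.2053 ≈ 0.869

0.869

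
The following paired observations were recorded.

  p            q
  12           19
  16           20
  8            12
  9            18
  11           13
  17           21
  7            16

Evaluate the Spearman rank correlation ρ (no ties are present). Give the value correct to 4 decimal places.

0.8214

Rank p: 5, 6, 2, 3, 4, 7, 1
Rank q: 5, 6, 1, 4, 2, 7, 3
d = rank(p) − rank(q): 0, 0, 1, -1, 2, 0, -2; Σd² = 10
ρ = 1 − 6Σd² / [n(n²−1)] = 1 − 6×10 / (7×48) = 1 − 60/336 ≈ 0.8214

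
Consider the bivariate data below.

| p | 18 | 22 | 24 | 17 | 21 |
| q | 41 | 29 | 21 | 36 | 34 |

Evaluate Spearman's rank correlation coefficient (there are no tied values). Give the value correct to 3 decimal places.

-0.900

Rank p: 2, 4, 5, 1, 3
Rank q: 5, 2, 1, 4, 3
d = rank(p) − rank(q): -3, 2, 4, -3, 0; Σd² = 38
ρ = 1 − 6Σd² / [n(n²−1)] = 1 − 6×38 / (5×24) = 1 − 228/120 ≈ -0.900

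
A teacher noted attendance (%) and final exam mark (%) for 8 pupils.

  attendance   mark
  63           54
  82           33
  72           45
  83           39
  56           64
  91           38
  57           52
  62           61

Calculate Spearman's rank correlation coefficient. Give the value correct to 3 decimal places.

Rank attendance: 4, 6, 5, 7, 1, 8, 2, 3
Rank mark: 6, 1, 4, 3, 8, 2, 5, 7
d = rank(attendance) − rank(mark): -2, 5, 1, 4, -7, 6, -3, -4; Σd² = 156
ρ = 1 − 6Σd² / [n(n²−1)] = 1 − 6×156 / (8×63) = 1 − 936/504 ≈ -0.857

-0.857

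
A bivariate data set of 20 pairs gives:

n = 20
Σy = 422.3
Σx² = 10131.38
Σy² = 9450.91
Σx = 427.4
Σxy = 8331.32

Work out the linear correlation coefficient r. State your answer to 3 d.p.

-0.950

r = (nΣxy − ΣxΣy) / √[(nΣx² − (Σx)²)(nΣy² − (Σy)²)]
Numerator: 20×8331.32 − 427.4×422.3 = -13864.62
Denominator: √[(202627.6 − 182670.76)(189018.2 − 178337.29)] = √[19956.84 × 10680.91] = 14599.9045
r = -13864.62 / 14599.9045 ≈ -0.950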